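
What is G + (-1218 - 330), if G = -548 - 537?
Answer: -2633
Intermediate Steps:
G = -1085
G + (-1218 - 330) = -1085 + (-1218 - 330) = -1085 - 1548 = -2633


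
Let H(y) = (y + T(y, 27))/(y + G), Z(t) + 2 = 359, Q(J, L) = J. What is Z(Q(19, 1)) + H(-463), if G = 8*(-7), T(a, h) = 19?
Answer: 61909/173 ≈ 357.86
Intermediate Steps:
G = -56
Z(t) = 357 (Z(t) = -2 + 359 = 357)
H(y) = (19 + y)/(-56 + y) (H(y) = (y + 19)/(y - 56) = (19 + y)/(-56 + y))
Z(Q(19, 1)) + H(-463) = 357 + (19 - 463)/(-56 - 463) = 357 - 444/(-519) = 357 - 1/519*(-444) = 357 + 148/173 = 61909/173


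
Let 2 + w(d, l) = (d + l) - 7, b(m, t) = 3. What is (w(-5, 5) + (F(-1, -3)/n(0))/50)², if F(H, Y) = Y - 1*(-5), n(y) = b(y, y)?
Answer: 454276/5625 ≈ 80.760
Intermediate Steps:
w(d, l) = -9 + d + l (w(d, l) = -2 + ((d + l) - 7) = -2 + (-7 + d + l) = -9 + d + l)
n(y) = 3
F(H, Y) = 5 + Y (F(H, Y) = Y + 5 = 5 + Y)
(w(-5, 5) + (F(-1, -3)/n(0))/50)² = ((-9 - 5 + 5) + ((5 - 3)/3)/50)² = (-9 + (2*(⅓))*(1/50))² = (-9 + (⅔)*(1/50))² = (-9 + 1/75)² = (-674/75)² = 454276/5625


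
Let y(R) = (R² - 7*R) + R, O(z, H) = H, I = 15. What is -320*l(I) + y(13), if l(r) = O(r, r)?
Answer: -4709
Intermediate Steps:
l(r) = r
y(R) = R² - 6*R
-320*l(I) + y(13) = -320*15 + 13*(-6 + 13) = -4800 + 13*7 = -4800 + 91 = -4709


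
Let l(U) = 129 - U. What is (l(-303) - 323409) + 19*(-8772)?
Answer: -489645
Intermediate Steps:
(l(-303) - 323409) + 19*(-8772) = ((129 - 1*(-303)) - 323409) + 19*(-8772) = ((129 + 303) - 323409) - 166668 = (432 - 323409) - 166668 = -322977 - 166668 = -489645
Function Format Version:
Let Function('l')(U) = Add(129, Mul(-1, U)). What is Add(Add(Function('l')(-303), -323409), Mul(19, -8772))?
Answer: -489645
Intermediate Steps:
Add(Add(Function('l')(-303), -323409), Mul(19, -8772)) = Add(Add(Add(129, Mul(-1, -303)), -323409), Mul(19, -8772)) = Add(Add(Add(129, 303), -323409), -166668) = Add(Add(432, -323409), -166668) = Add(-322977, -166668) = -489645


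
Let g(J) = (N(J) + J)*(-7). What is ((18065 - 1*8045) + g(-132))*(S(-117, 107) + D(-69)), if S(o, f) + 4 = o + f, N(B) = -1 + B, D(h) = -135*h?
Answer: 110449375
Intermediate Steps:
S(o, f) = -4 + f + o (S(o, f) = -4 + (o + f) = -4 + (f + o) = -4 + f + o)
g(J) = 7 - 14*J (g(J) = ((-1 + J) + J)*(-7) = (-1 + 2*J)*(-7) = 7 - 14*J)
((18065 - 1*8045) + g(-132))*(S(-117, 107) + D(-69)) = ((18065 - 1*8045) + (7 - 14*(-132)))*((-4 + 107 - 117) - 135*(-69)) = ((18065 - 8045) + (7 + 1848))*(-14 + 9315) = (10020 + 1855)*9301 = 11875*9301 = 110449375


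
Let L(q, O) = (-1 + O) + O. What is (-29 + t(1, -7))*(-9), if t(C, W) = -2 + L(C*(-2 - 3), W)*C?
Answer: 414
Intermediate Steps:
L(q, O) = -1 + 2*O
t(C, W) = -2 + C*(-1 + 2*W) (t(C, W) = -2 + (-1 + 2*W)*C = -2 + C*(-1 + 2*W))
(-29 + t(1, -7))*(-9) = (-29 + (-2 + 1*(-1 + 2*(-7))))*(-9) = (-29 + (-2 + 1*(-1 - 14)))*(-9) = (-29 + (-2 + 1*(-15)))*(-9) = (-29 + (-2 - 15))*(-9) = (-29 - 17)*(-9) = -46*(-9) = 414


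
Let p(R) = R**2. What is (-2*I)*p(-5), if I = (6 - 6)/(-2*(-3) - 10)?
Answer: 0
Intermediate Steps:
I = 0 (I = 0/(6 - 10) = 0/(-4) = 0*(-1/4) = 0)
(-2*I)*p(-5) = -2*0*(-5)**2 = 0*25 = 0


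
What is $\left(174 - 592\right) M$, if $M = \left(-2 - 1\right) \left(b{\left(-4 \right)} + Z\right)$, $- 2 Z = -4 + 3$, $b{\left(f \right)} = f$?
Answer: $-4389$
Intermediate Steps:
$Z = \frac{1}{2}$ ($Z = - \frac{-4 + 3}{2} = \left(- \frac{1}{2}\right) \left(-1\right) = \frac{1}{2} \approx 0.5$)
$M = \frac{21}{2}$ ($M = \left(-2 - 1\right) \left(-4 + \frac{1}{2}\right) = \left(-2 - 1\right) \left(- \frac{7}{2}\right) = \left(-3\right) \left(- \frac{7}{2}\right) = \frac{21}{2} \approx 10.5$)
$\left(174 - 592\right) M = \left(174 - 592\right) \frac{21}{2} = \left(-418\right) \frac{21}{2} = -4389$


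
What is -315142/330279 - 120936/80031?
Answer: -21721250182/8810852883 ≈ -2.4653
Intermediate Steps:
-315142/330279 - 120936/80031 = -315142*1/330279 - 120936*1/80031 = -315142/330279 - 40312/26677 = -21721250182/8810852883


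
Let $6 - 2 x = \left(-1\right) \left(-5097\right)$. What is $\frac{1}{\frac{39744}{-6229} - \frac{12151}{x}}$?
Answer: $- \frac{31711839}{50959546} \approx -0.62229$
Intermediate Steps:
$x = - \frac{5091}{2}$ ($x = 3 - \frac{\left(-1\right) \left(-5097\right)}{2} = 3 - \frac{5097}{2} = - \frac{5091}{2} \approx -2545.5$)
$\frac{1}{\frac{39744}{-6229} - \frac{12151}{x}} = \frac{1}{\frac{39744}{-6229} - \frac{12151}{- \frac{5091}{2}}} = \frac{1}{39744 \left(- \frac{1}{6229}\right) - - \frac{24302}{5091}} = \frac{1}{- \frac{39744}{6229} + \frac{24302}{5091}} = \frac{1}{- \frac{50959546}{31711839}} = - \frac{31711839}{50959546}$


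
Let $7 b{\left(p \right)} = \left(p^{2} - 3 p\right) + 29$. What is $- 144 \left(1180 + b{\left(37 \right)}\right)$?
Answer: $- \frac{1374768}{7} \approx -1.964 \cdot 10^{5}$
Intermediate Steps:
$b{\left(p \right)} = \frac{29}{7} - \frac{3 p}{7} + \frac{p^{2}}{7}$ ($b{\left(p \right)} = \frac{\left(p^{2} - 3 p\right) + 29}{7} = \frac{29 + p^{2} - 3 p}{7} = \frac{29}{7} - \frac{3 p}{7} + \frac{p^{2}}{7}$)
$- 144 \left(1180 + b{\left(37 \right)}\right) = - 144 \left(1180 + \left(\frac{29}{7} - \frac{111}{7} + \frac{37^{2}}{7}\right)\right) = - 144 \left(1180 + \left(\frac{29}{7} - \frac{111}{7} + \frac{1}{7} \cdot 1369\right)\right) = - 144 \left(1180 + \left(\frac{29}{7} - \frac{111}{7} + \frac{1369}{7}\right)\right) = - 144 \left(1180 + \frac{1287}{7}\right) = \left(-144\right) \frac{9547}{7} = - \frac{1374768}{7}$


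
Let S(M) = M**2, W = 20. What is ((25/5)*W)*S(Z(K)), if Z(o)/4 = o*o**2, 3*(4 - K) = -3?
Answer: 25000000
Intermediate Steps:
K = 5 (K = 4 - 1/3*(-3) = 4 + 1 = 5)
Z(o) = 4*o**3 (Z(o) = 4*(o*o**2) = 4*o**3)
((25/5)*W)*S(Z(K)) = ((25/5)*20)*(4*5**3)**2 = ((25*(1/5))*20)*(4*125)**2 = (5*20)*500**2 = 100*250000 = 25000000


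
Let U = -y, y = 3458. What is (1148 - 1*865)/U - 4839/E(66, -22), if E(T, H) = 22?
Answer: -4184872/19019 ≈ -220.04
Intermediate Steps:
U = -3458 (U = -1*3458 = -3458)
(1148 - 1*865)/U - 4839/E(66, -22) = (1148 - 1*865)/(-3458) - 4839/22 = (1148 - 865)*(-1/3458) - 4839*1/22 = 283*(-1/3458) - 4839/22 = -283/3458 - 4839/22 = -4184872/19019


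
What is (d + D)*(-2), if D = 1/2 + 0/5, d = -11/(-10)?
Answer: -16/5 ≈ -3.2000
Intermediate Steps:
d = 11/10 (d = -11*(-⅒) = 11/10 ≈ 1.1000)
D = ½ (D = 1*(½) + 0*(⅕) = ½ + 0 = ½ ≈ 0.50000)
(d + D)*(-2) = (11/10 + ½)*(-2) = (8/5)*(-2) = -16/5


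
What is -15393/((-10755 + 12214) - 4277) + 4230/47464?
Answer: 185633373/33438388 ≈ 5.5515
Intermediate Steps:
-15393/((-10755 + 12214) - 4277) + 4230/47464 = -15393/(1459 - 4277) + 4230*(1/47464) = -15393/(-2818) + 2115/23732 = -15393*(-1/2818) + 2115/23732 = 15393/2818 + 2115/23732 = 185633373/33438388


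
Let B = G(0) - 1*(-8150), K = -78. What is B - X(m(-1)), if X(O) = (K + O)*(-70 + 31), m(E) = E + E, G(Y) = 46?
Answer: 5076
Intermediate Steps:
m(E) = 2*E
B = 8196 (B = 46 - 1*(-8150) = 46 + 8150 = 8196)
X(O) = 3042 - 39*O (X(O) = (-78 + O)*(-70 + 31) = (-78 + O)*(-39) = 3042 - 39*O)
B - X(m(-1)) = 8196 - (3042 - 78*(-1)) = 8196 - (3042 - 39*(-2)) = 8196 - (3042 + 78) = 8196 - 1*3120 = 8196 - 3120 = 5076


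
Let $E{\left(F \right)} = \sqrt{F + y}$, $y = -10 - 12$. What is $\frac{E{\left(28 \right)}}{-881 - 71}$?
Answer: $- \frac{\sqrt{6}}{952} \approx -0.002573$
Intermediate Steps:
$y = -22$
$E{\left(F \right)} = \sqrt{-22 + F}$ ($E{\left(F \right)} = \sqrt{F - 22} = \sqrt{-22 + F}$)
$\frac{E{\left(28 \right)}}{-881 - 71} = \frac{\sqrt{-22 + 28}}{-881 - 71} = \frac{\sqrt{6}}{-881 - 71} = \frac{\sqrt{6}}{-952} = \sqrt{6} \left(- \frac{1}{952}\right) = - \frac{\sqrt{6}}{952}$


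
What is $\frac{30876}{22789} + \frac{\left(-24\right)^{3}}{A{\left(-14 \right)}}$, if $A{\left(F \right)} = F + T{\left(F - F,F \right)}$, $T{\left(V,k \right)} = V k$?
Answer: $\frac{157733700}{159523} \approx 988.78$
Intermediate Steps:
$A{\left(F \right)} = F$ ($A{\left(F \right)} = F + \left(F - F\right) F = F + 0 F = F + 0 = F$)
$\frac{30876}{22789} + \frac{\left(-24\right)^{3}}{A{\left(-14 \right)}} = \frac{30876}{22789} + \frac{\left(-24\right)^{3}}{-14} = 30876 \cdot \frac{1}{22789} - - \frac{6912}{7} = \frac{30876}{22789} + \frac{6912}{7} = \frac{157733700}{159523}$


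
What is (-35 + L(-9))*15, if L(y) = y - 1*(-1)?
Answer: -645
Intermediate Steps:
L(y) = 1 + y (L(y) = y + 1 = 1 + y)
(-35 + L(-9))*15 = (-35 + (1 - 9))*15 = (-35 - 8)*15 = -43*15 = -645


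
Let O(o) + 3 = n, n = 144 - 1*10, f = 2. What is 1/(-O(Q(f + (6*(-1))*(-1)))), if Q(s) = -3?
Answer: -1/131 ≈ -0.0076336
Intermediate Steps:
n = 134 (n = 144 - 10 = 134)
O(o) = 131 (O(o) = -3 + 134 = 131)
1/(-O(Q(f + (6*(-1))*(-1)))) = 1/(-1*131) = 1/(-131) = -1/131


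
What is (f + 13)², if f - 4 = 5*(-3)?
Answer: 4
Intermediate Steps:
f = -11 (f = 4 + 5*(-3) = 4 - 15 = -11)
(f + 13)² = (-11 + 13)² = 2² = 4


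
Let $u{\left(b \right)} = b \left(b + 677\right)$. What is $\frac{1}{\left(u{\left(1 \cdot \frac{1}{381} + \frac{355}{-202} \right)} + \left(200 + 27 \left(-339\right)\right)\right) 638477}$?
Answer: $- \frac{5923149444}{38339535773250707065} \approx -1.5449 \cdot 10^{-10}$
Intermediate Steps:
$u{\left(b \right)} = b \left(677 + b\right)$
$\frac{1}{\left(u{\left(1 \cdot \frac{1}{381} + \frac{355}{-202} \right)} + \left(200 + 27 \left(-339\right)\right)\right) 638477} = \frac{1}{\left(\left(1 \cdot \frac{1}{381} + \frac{355}{-202}\right) \left(677 + \left(1 \cdot \frac{1}{381} + \frac{355}{-202}\right)\right) + \left(200 + 27 \left(-339\right)\right)\right) 638477} = \frac{1}{\left(1 \cdot \frac{1}{381} + 355 \left(- \frac{1}{202}\right)\right) \left(677 + \left(1 \cdot \frac{1}{381} + 355 \left(- \frac{1}{202}\right)\right)\right) + \left(200 - 9153\right)} \frac{1}{638477} = \frac{1}{\left(\frac{1}{381} - \frac{355}{202}\right) \left(677 + \left(\frac{1}{381} - \frac{355}{202}\right)\right) - 8953} \cdot \frac{1}{638477} = \frac{1}{- \frac{135053 \left(677 - \frac{135053}{76962}\right)}{76962} - 8953} \cdot \frac{1}{638477} = \frac{1}{\left(- \frac{135053}{76962}\right) \frac{51968221}{76962} - 8953} \cdot \frac{1}{638477} = \frac{1}{- \frac{7018464150713}{5923149444} - 8953} \cdot \frac{1}{638477} = \frac{1}{- \frac{60048421122845}{5923149444}} \cdot \frac{1}{638477} = \left(- \frac{5923149444}{60048421122845}\right) \frac{1}{638477} = - \frac{5923149444}{38339535773250707065}$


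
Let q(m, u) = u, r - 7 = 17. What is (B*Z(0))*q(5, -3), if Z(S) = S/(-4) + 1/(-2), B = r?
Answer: 36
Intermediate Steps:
r = 24 (r = 7 + 17 = 24)
B = 24
Z(S) = -½ - S/4 (Z(S) = S*(-¼) + 1*(-½) = -S/4 - ½ = -½ - S/4)
(B*Z(0))*q(5, -3) = (24*(-½ - ¼*0))*(-3) = (24*(-½ + 0))*(-3) = (24*(-½))*(-3) = -12*(-3) = 36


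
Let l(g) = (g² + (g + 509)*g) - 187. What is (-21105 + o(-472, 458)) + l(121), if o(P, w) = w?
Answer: 70037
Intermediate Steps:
l(g) = -187 + g² + g*(509 + g) (l(g) = (g² + (509 + g)*g) - 187 = (g² + g*(509 + g)) - 187 = -187 + g² + g*(509 + g))
(-21105 + o(-472, 458)) + l(121) = (-21105 + 458) + (-187 + 2*121² + 509*121) = -20647 + (-187 + 2*14641 + 61589) = -20647 + (-187 + 29282 + 61589) = -20647 + 90684 = 70037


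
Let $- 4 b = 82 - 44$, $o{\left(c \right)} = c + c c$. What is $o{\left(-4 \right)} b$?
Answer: $-114$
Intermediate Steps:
$o{\left(c \right)} = c + c^{2}$
$b = - \frac{19}{2}$ ($b = - \frac{82 - 44}{4} = \left(- \frac{1}{4}\right) 38 = - \frac{19}{2} \approx -9.5$)
$o{\left(-4 \right)} b = - 4 \left(1 - 4\right) \left(- \frac{19}{2}\right) = \left(-4\right) \left(-3\right) \left(- \frac{19}{2}\right) = 12 \left(- \frac{19}{2}\right) = -114$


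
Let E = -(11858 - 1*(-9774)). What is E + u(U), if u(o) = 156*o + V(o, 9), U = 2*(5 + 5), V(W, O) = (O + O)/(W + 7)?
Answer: -55534/3 ≈ -18511.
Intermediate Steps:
V(W, O) = 2*O/(7 + W) (V(W, O) = (2*O)/(7 + W) = 2*O/(7 + W))
U = 20 (U = 2*10 = 20)
E = -21632 (E = -(11858 + 9774) = -1*21632 = -21632)
u(o) = 18/(7 + o) + 156*o (u(o) = 156*o + 2*9/(7 + o) = 156*o + 18/(7 + o) = 18/(7 + o) + 156*o)
E + u(U) = -21632 + 6*(3 + 26*20*(7 + 20))/(7 + 20) = -21632 + 6*(3 + 26*20*27)/27 = -21632 + 6*(1/27)*(3 + 14040) = -21632 + 6*(1/27)*14043 = -21632 + 9362/3 = -55534/3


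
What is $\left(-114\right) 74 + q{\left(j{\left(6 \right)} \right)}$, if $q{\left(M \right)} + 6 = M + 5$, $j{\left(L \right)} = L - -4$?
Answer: $-8427$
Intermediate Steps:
$j{\left(L \right)} = 4 + L$ ($j{\left(L \right)} = L + 4 = 4 + L$)
$q{\left(M \right)} = -1 + M$ ($q{\left(M \right)} = -6 + \left(M + 5\right) = -6 + \left(5 + M\right) = -1 + M$)
$\left(-114\right) 74 + q{\left(j{\left(6 \right)} \right)} = \left(-114\right) 74 + \left(-1 + \left(4 + 6\right)\right) = -8436 + \left(-1 + 10\right) = -8436 + 9 = -8427$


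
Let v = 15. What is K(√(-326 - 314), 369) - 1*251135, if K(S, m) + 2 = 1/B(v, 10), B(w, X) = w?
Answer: -3767054/15 ≈ -2.5114e+5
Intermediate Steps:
K(S, m) = -29/15 (K(S, m) = -2 + 1/15 = -29/15)
K(√(-326 - 314), 369) - 1*251135 = -29/15 - 1*251135 = -29/15 - 251135 = -3767054/15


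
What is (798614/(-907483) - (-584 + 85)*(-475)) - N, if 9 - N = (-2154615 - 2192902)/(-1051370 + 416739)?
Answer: -136508434674321005/575916843773 ≈ -2.3703e+5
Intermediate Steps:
N = 1364162/634631 (N = 9 - (-2154615 - 2192902)/(-1051370 + 416739) = 9 - (-4347517)/(-634631) = 9 - (-4347517)*(-1)/634631 = 9 - 1*4347517/634631 = 9 - 4347517/634631 = 1364162/634631 ≈ 2.1495)
(798614/(-907483) - (-584 + 85)*(-475)) - N = (798614/(-907483) - (-584 + 85)*(-475)) - 1*1364162/634631 = (798614*(-1/907483) - (-499)*(-475)) - 1364162/634631 = (-798614/907483 - 1*237025) - 1364162/634631 = (-798614/907483 - 237025) - 1364162/634631 = -215096956689/907483 - 1364162/634631 = -136508434674321005/575916843773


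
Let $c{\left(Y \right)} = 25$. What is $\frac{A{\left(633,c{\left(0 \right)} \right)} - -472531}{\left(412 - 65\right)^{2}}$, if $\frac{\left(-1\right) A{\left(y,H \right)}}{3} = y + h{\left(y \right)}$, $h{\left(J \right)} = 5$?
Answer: $\frac{470617}{120409} \approx 3.9085$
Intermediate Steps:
$A{\left(y,H \right)} = -15 - 3 y$ ($A{\left(y,H \right)} = - 3 \left(y + 5\right) = - 3 \left(5 + y\right) = -15 - 3 y$)
$\frac{A{\left(633,c{\left(0 \right)} \right)} - -472531}{\left(412 - 65\right)^{2}} = \frac{\left(-15 - 1899\right) - -472531}{\left(412 - 65\right)^{2}} = \frac{\left(-15 - 1899\right) + 472531}{347^{2}} = \frac{-1914 + 472531}{120409} = 470617 \cdot \frac{1}{120409} = \frac{470617}{120409}$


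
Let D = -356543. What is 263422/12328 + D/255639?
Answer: 31472737277/1575758796 ≈ 19.973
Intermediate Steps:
263422/12328 + D/255639 = 263422/12328 - 356543/255639 = 263422*(1/12328) - 356543*1/255639 = 131711/6164 - 356543/255639 = 31472737277/1575758796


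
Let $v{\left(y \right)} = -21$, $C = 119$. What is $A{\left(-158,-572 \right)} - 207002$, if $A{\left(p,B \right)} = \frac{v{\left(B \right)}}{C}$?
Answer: $- \frac{3519037}{17} \approx -2.07 \cdot 10^{5}$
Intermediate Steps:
$A{\left(p,B \right)} = - \frac{3}{17}$ ($A{\left(p,B \right)} = - \frac{21}{119} = \left(-21\right) \frac{1}{119} = - \frac{3}{17}$)
$A{\left(-158,-572 \right)} - 207002 = - \frac{3}{17} - 207002 = - \frac{3519037}{17}$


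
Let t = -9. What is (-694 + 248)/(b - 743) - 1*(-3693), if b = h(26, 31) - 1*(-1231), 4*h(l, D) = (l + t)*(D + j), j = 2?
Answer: 9278725/2513 ≈ 3692.3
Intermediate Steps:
h(l, D) = (-9 + l)*(2 + D)/4 (h(l, D) = ((l - 9)*(D + 2))/4 = ((-9 + l)*(2 + D))/4 = (-9 + l)*(2 + D)/4)
b = 5485/4 (b = (-9/2 + (½)*26 - 9/4*31 + (¼)*31*26) - 1*(-1231) = (-9/2 + 13 - 279/4 + 403/2) + 1231 = 561/4 + 1231 = 5485/4 ≈ 1371.3)
(-694 + 248)/(b - 743) - 1*(-3693) = (-694 + 248)/(5485/4 - 743) - 1*(-3693) = -446/2513/4 + 3693 = -446*4/2513 + 3693 = -1784/2513 + 3693 = 9278725/2513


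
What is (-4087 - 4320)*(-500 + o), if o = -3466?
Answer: 33342162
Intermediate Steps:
(-4087 - 4320)*(-500 + o) = (-4087 - 4320)*(-500 - 3466) = -8407*(-3966) = 33342162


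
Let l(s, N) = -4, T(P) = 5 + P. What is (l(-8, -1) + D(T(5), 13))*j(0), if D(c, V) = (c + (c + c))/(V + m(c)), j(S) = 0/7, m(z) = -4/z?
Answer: 0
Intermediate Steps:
j(S) = 0 (j(S) = 0*(⅐) = 0)
D(c, V) = 3*c/(V - 4/c) (D(c, V) = (c + (c + c))/(V - 4/c) = (c + 2*c)/(V - 4/c) = (3*c)/(V - 4/c) = 3*c/(V - 4/c))
(l(-8, -1) + D(T(5), 13))*j(0) = (-4 + 3*(5 + 5)²/(-4 + 13*(5 + 5)))*0 = (-4 + 3*10²/(-4 + 13*10))*0 = (-4 + 3*100/(-4 + 130))*0 = (-4 + 3*100/126)*0 = (-4 + 3*100*(1/126))*0 = (-4 + 50/21)*0 = -34/21*0 = 0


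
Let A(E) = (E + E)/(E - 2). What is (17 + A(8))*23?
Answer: 1357/3 ≈ 452.33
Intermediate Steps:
A(E) = 2*E/(-2 + E) (A(E) = (2*E)/(-2 + E) = 2*E/(-2 + E))
(17 + A(8))*23 = (17 + 2*8/(-2 + 8))*23 = (17 + 2*8/6)*23 = (17 + 2*8*(1/6))*23 = (17 + 8/3)*23 = (59/3)*23 = 1357/3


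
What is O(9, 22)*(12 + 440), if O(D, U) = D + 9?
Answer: 8136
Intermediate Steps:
O(D, U) = 9 + D
O(9, 22)*(12 + 440) = (9 + 9)*(12 + 440) = 18*452 = 8136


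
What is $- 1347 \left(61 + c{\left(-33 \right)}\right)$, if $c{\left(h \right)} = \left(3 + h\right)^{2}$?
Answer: $-1294467$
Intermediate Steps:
$- 1347 \left(61 + c{\left(-33 \right)}\right) = - 1347 \left(61 + \left(3 - 33\right)^{2}\right) = - 1347 \left(61 + \left(-30\right)^{2}\right) = - 1347 \left(61 + 900\right) = \left(-1347\right) 961 = -1294467$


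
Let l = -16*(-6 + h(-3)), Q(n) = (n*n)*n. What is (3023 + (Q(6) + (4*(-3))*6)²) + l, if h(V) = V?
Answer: 23903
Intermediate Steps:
Q(n) = n³ (Q(n) = n²*n = n³)
l = 144 (l = -16*(-6 - 3) = -16*(-9) = 144)
(3023 + (Q(6) + (4*(-3))*6)²) + l = (3023 + (6³ + (4*(-3))*6)²) + 144 = (3023 + (216 - 12*6)²) + 144 = (3023 + (216 - 72)²) + 144 = (3023 + 144²) + 144 = (3023 + 20736) + 144 = 23759 + 144 = 23903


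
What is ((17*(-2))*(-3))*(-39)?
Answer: -3978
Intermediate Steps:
((17*(-2))*(-3))*(-39) = -34*(-3)*(-39) = 102*(-39) = -3978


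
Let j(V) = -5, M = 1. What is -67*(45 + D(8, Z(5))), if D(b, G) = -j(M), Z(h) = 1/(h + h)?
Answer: -3350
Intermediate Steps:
Z(h) = 1/(2*h)
D(b, G) = 5 (D(b, G) = -1*(-5) = 5)
-67*(45 + D(8, Z(5))) = -67*(45 + 5) = -67*50 = -3350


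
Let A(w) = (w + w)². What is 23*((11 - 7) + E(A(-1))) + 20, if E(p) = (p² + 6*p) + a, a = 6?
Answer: 1170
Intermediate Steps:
A(w) = 4*w² (A(w) = (2*w)² = 4*w²)
E(p) = 6 + p² + 6*p (E(p) = (p² + 6*p) + 6 = 6 + p² + 6*p)
23*((11 - 7) + E(A(-1))) + 20 = 23*((11 - 7) + (6 + (4*(-1)²)² + 6*(4*(-1)²))) + 20 = 23*(4 + (6 + (4*1)² + 6*(4*1))) + 20 = 23*(4 + (6 + 4² + 6*4)) + 20 = 23*(4 + (6 + 16 + 24)) + 20 = 23*(4 + 46) + 20 = 23*50 + 20 = 1150 + 20 = 1170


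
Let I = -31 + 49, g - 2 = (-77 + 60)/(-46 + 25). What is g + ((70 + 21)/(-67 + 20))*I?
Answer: -31625/987 ≈ -32.042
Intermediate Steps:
g = 59/21 (g = 2 + (-77 + 60)/(-46 + 25) = 2 - 17/(-21) = 2 - 17*(-1/21) = 2 + 17/21 = 59/21 ≈ 2.8095)
I = 18
g + ((70 + 21)/(-67 + 20))*I = 59/21 + ((70 + 21)/(-67 + 20))*18 = 59/21 + (91/(-47))*18 = 59/21 + (91*(-1/47))*18 = 59/21 - 91/47*18 = 59/21 - 1638/47 = -31625/987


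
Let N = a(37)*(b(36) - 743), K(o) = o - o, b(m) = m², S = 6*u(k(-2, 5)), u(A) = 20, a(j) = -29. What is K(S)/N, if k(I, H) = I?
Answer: 0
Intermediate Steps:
S = 120 (S = 6*20 = 120)
K(o) = 0
N = -16037 (N = -29*(36² - 743) = -29*(1296 - 743) = -29*553 = -16037)
K(S)/N = 0/(-16037) = 0*(-1/16037) = 0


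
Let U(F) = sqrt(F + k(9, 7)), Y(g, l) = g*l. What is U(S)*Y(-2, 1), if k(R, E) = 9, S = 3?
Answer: -4*sqrt(3) ≈ -6.9282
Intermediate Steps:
U(F) = sqrt(9 + F) (U(F) = sqrt(F + 9) = sqrt(9 + F))
U(S)*Y(-2, 1) = sqrt(9 + 3)*(-2*1) = sqrt(12)*(-2) = (2*sqrt(3))*(-2) = -4*sqrt(3)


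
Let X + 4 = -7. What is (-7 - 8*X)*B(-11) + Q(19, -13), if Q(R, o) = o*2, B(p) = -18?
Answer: -1484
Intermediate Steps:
X = -11 (X = -4 - 7 = -11)
Q(R, o) = 2*o
(-7 - 8*X)*B(-11) + Q(19, -13) = (-7 - 8*(-11))*(-18) + 2*(-13) = (-7 + 88)*(-18) - 26 = 81*(-18) - 26 = -1458 - 26 = -1484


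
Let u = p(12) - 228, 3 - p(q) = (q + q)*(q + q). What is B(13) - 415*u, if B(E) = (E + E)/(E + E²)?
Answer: 2326906/7 ≈ 3.3242e+5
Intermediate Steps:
p(q) = 3 - 4*q² (p(q) = 3 - (q + q)*(q + q) = 3 - 2*q*2*q = 3 - 4*q²)
u = -801 (u = (3 - 4*12²) - 228 = (3 - 4*144) - 228 = (3 - 576) - 228 = -573 - 228 = -801)
B(E) = 2*E/(E + E²) (B(E) = (2*E)/(E + E²) = 2*E/(E + E²))
B(13) - 415*u = 2/(1 + 13) - 415*(-801) = 2/14 + 332415 = 2*(1/14) + 332415 = ⅐ + 332415 = 2326906/7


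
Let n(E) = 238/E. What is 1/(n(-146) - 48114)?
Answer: -73/3512441 ≈ -2.0783e-5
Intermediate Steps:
1/(n(-146) - 48114) = 1/(238/(-146) - 48114) = 1/(238*(-1/146) - 48114) = 1/(-119/73 - 48114) = 1/(-3512441/73) = -73/3512441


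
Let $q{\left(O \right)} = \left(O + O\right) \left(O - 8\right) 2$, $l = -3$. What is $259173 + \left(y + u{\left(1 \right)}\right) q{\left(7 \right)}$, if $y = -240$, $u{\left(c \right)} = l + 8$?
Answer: $265753$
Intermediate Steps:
$u{\left(c \right)} = 5$ ($u{\left(c \right)} = -3 + 8 = 5$)
$q{\left(O \right)} = 4 O \left(-8 + O\right)$ ($q{\left(O \right)} = 2 O \left(O - 8\right) 2 = 2 O \left(-8 + O\right) 2 = 4 O \left(-8 + O\right)$)
$259173 + \left(y + u{\left(1 \right)}\right) q{\left(7 \right)} = 259173 + \left(-240 + 5\right) 4 \cdot 7 \left(-8 + 7\right) = 259173 - 235 \cdot 4 \cdot 7 \left(-1\right) = 259173 - -6580 = 259173 + 6580 = 265753$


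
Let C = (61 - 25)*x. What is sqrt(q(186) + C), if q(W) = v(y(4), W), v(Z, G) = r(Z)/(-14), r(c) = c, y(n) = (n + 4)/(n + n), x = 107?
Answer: sqrt(754978)/14 ≈ 62.064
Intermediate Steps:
y(n) = (4 + n)/(2*n) (y(n) = (4 + n)/((2*n)) = (4 + n)*(1/(2*n)) = (4 + n)/(2*n))
C = 3852 (C = (61 - 25)*107 = 36*107 = 3852)
v(Z, G) = -Z/14 (v(Z, G) = Z/(-14) = Z*(-1/14) = -Z/14)
q(W) = -1/14 (q(W) = -(4 + 4)/(28*4) = -8/(28*4) = -1/14*1 = -1/14)
sqrt(q(186) + C) = sqrt(-1/14 + 3852) = sqrt(53927/14) = sqrt(754978)/14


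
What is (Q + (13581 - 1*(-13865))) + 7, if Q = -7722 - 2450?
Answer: 17281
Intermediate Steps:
Q = -10172
(Q + (13581 - 1*(-13865))) + 7 = (-10172 + (13581 - 1*(-13865))) + 7 = (-10172 + (13581 + 13865)) + 7 = (-10172 + 27446) + 7 = 17274 + 7 = 17281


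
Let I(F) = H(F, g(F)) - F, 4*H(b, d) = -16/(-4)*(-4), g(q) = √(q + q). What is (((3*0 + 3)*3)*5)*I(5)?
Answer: -405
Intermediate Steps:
g(q) = √2*√q (g(q) = √(2*q) = √2*√q)
H(b, d) = -4 (H(b, d) = (-16/(-4)*(-4))/4 = (-16*(-1)/4*(-4))/4 = (-4*(-1)*(-4))/4 = (4*(-4))/4 = (¼)*(-16) = -4)
I(F) = -4 - F
(((3*0 + 3)*3)*5)*I(5) = (((3*0 + 3)*3)*5)*(-4 - 1*5) = (((0 + 3)*3)*5)*(-4 - 5) = ((3*3)*5)*(-9) = (9*5)*(-9) = 45*(-9) = -405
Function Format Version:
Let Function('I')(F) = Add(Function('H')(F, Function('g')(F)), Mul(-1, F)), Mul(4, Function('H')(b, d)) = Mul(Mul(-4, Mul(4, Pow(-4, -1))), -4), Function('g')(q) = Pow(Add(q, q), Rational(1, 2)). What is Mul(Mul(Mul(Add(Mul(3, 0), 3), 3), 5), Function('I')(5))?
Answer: -405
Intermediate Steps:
Function('g')(q) = Mul(Pow(2, Rational(1, 2)), Pow(q, Rational(1, 2))) (Function('g')(q) = Pow(Mul(2, q), Rational(1, 2)) = Mul(Pow(2, Rational(1, 2)), Pow(q, Rational(1, 2))))
Function('H')(b, d) = -4 (Function('H')(b, d) = Mul(Rational(1, 4), Mul(Mul(-4, Mul(4, Pow(-4, -1))), -4)) = Mul(Rational(1, 4), Mul(Mul(-4, Mul(4, Rational(-1, 4))), -4)) = Mul(Rational(1, 4), Mul(Mul(-4, -1), -4)) = Mul(Rational(1, 4), Mul(4, -4)) = Mul(Rational(1, 4), -16) = -4)
Function('I')(F) = Add(-4, Mul(-1, F))
Mul(Mul(Mul(Add(Mul(3, 0), 3), 3), 5), Function('I')(5)) = Mul(Mul(Mul(Add(Mul(3, 0), 3), 3), 5), Add(-4, Mul(-1, 5))) = Mul(Mul(Mul(Add(0, 3), 3), 5), Add(-4, -5)) = Mul(Mul(Mul(3, 3), 5), -9) = Mul(Mul(9, 5), -9) = Mul(45, -9) = -405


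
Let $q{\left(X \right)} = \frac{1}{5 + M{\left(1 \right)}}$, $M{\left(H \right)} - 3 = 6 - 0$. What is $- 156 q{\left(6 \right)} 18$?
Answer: $- \frac{1404}{7} \approx -200.57$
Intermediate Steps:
$M{\left(H \right)} = 9$ ($M{\left(H \right)} = 3 + \left(6 - 0\right) = 3 + \left(6 + 0\right) = 3 + 6 = 9$)
$q{\left(X \right)} = \frac{1}{14}$ ($q{\left(X \right)} = \frac{1}{5 + 9} = \frac{1}{14}$)
$- 156 q{\left(6 \right)} 18 = \left(-156\right) \frac{1}{14} \cdot 18 = \left(- \frac{78}{7}\right) 18 = - \frac{1404}{7}$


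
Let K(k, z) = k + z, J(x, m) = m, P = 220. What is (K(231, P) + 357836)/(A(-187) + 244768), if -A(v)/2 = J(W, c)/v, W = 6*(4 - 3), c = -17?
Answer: 1313719/897482 ≈ 1.4638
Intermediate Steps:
W = 6 (W = 6*1 = 6)
A(v) = 34/v (A(v) = -(-34)/v = 34/v)
(K(231, P) + 357836)/(A(-187) + 244768) = ((231 + 220) + 357836)/(34/(-187) + 244768) = (451 + 357836)/(34*(-1/187) + 244768) = 358287/(-2/11 + 244768) = 358287/(2692446/11) = 358287*(11/2692446) = 1313719/897482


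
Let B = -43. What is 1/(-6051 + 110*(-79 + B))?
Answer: -1/19471 ≈ -5.1358e-5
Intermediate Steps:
1/(-6051 + 110*(-79 + B)) = 1/(-6051 + 110*(-79 - 43)) = 1/(-6051 + 110*(-122)) = 1/(-6051 - 13420) = 1/(-19471) = -1/19471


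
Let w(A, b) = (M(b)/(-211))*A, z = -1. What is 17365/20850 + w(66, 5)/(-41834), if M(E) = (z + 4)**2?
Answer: 15329278841/18404240790 ≈ 0.83292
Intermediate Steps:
M(E) = 9 (M(E) = (-1 + 4)**2 = 3**2 = 9)
w(A, b) = -9*A/211 (w(A, b) = (9/(-211))*A = (9*(-1/211))*A = -9*A/211)
17365/20850 + w(66, 5)/(-41834) = 17365/20850 - 9/211*66/(-41834) = 17365*(1/20850) - 594/211*(-1/41834) = 3473/4170 + 297/4413487 = 15329278841/18404240790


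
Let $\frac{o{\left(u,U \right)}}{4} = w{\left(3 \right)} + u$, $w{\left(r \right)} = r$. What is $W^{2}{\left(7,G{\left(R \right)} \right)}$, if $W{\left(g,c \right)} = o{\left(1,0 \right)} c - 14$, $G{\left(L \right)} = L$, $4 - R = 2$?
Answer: $324$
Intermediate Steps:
$R = 2$ ($R = 4 - 2 = 2$)
$o{\left(u,U \right)} = 12 + 4 u$ ($o{\left(u,U \right)} = 4 \left(3 + u\right) = 12 + 4 u$)
$W{\left(g,c \right)} = -14 + 16 c$ ($W{\left(g,c \right)} = \left(12 + 4 \cdot 1\right) c - 14 = \left(12 + 4\right) c - 14 = 16 c - 14 = -14 + 16 c$)
$W^{2}{\left(7,G{\left(R \right)} \right)} = \left(-14 + 16 \cdot 2\right)^{2} = \left(-14 + 32\right)^{2} = 18^{2} = 324$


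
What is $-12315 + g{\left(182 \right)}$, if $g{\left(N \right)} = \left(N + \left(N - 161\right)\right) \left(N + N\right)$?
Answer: $61577$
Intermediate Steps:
$g{\left(N \right)} = 2 N \left(-161 + 2 N\right)$ ($g{\left(N \right)} = \left(N + \left(-161 + N\right)\right) 2 N = \left(-161 + 2 N\right) 2 N = 2 N \left(-161 + 2 N\right)$)
$-12315 + g{\left(182 \right)} = -12315 + 2 \cdot 182 \left(-161 + 2 \cdot 182\right) = -12315 + 2 \cdot 182 \left(-161 + 364\right) = -12315 + 2 \cdot 182 \cdot 203 = -12315 + 73892 = 61577$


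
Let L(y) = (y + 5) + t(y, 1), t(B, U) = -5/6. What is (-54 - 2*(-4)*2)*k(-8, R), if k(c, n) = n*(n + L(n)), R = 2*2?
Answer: -5548/3 ≈ -1849.3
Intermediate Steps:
R = 4
t(B, U) = -5/6 (t(B, U) = -5*1/6 = -5/6)
L(y) = 25/6 + y (L(y) = (y + 5) - 5/6 = (5 + y) - 5/6 = 25/6 + y)
k(c, n) = n*(25/6 + 2*n) (k(c, n) = n*(n + (25/6 + n)) = n*(25/6 + 2*n))
(-54 - 2*(-4)*2)*k(-8, R) = (-54 - 2*(-4)*2)*((1/6)*4*(25 + 12*4)) = (-54 + 8*2)*((1/6)*4*(25 + 48)) = (-54 + 16)*((1/6)*4*73) = -38*146/3 = -5548/3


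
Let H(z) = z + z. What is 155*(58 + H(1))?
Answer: 9300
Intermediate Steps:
H(z) = 2*z
155*(58 + H(1)) = 155*(58 + 2*1) = 155*(58 + 2) = 155*60 = 9300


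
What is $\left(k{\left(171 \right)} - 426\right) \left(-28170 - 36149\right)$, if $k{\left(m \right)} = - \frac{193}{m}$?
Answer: $\frac{4697795441}{171} \approx 2.7472 \cdot 10^{7}$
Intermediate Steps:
$\left(k{\left(171 \right)} - 426\right) \left(-28170 - 36149\right) = \left(- \frac{193}{171} - 426\right) \left(-28170 - 36149\right) = \left(\left(-193\right) \frac{1}{171} - 426\right) \left(-28170 - 36149\right) = \left(- \frac{193}{171} - 426\right) \left(-64319\right) = \left(- \frac{73039}{171}\right) \left(-64319\right) = \frac{4697795441}{171}$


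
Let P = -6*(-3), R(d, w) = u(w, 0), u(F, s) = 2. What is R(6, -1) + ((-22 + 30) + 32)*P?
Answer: 722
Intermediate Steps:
R(d, w) = 2
P = 18
R(6, -1) + ((-22 + 30) + 32)*P = 2 + ((-22 + 30) + 32)*18 = 2 + (8 + 32)*18 = 2 + 40*18 = 2 + 720 = 722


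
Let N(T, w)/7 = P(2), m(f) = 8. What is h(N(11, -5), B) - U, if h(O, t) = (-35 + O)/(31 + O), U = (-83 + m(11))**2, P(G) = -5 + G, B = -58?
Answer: -28153/5 ≈ -5630.6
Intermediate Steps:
U = 5625 (U = (-83 + 8)**2 = (-75)**2 = 5625)
N(T, w) = -21 (N(T, w) = 7*(-5 + 2) = 7*(-3) = -21)
h(O, t) = (-35 + O)/(31 + O)
h(N(11, -5), B) - U = (-35 - 21)/(31 - 21) - 1*5625 = -56/10 - 5625 = (1/10)*(-56) - 5625 = -28/5 - 5625 = -28153/5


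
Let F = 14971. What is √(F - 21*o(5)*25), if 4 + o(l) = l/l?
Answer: √16546 ≈ 128.63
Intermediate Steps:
o(l) = -3 (o(l) = -4 + l/l = -4 + 1 = -3)
√(F - 21*o(5)*25) = √(14971 - 21*(-3)*25) = √(14971 + 63*25) = √(14971 + 1575) = √16546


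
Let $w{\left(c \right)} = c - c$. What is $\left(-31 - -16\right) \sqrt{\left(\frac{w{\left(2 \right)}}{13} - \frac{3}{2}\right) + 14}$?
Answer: $- \frac{75 \sqrt{2}}{2} \approx -53.033$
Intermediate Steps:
$w{\left(c \right)} = 0$
$\left(-31 - -16\right) \sqrt{\left(\frac{w{\left(2 \right)}}{13} - \frac{3}{2}\right) + 14} = \left(-31 - -16\right) \sqrt{\left(\frac{0}{13} - \frac{3}{2}\right) + 14} = \left(-31 + 16\right) \sqrt{\left(0 \cdot \frac{1}{13} - \frac{3}{2}\right) + 14} = - 15 \sqrt{\left(0 - \frac{3}{2}\right) + 14} = - 15 \sqrt{- \frac{3}{2} + 14} = - 15 \sqrt{\frac{25}{2}} = - 15 \frac{5 \sqrt{2}}{2} = - \frac{75 \sqrt{2}}{2}$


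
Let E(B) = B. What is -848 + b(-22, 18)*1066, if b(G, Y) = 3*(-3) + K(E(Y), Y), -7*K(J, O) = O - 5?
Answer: -86952/7 ≈ -12422.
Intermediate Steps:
K(J, O) = 5/7 - O/7 (K(J, O) = -(O - 5)/7 = -(-5 + O)/7 = 5/7 - O/7)
b(G, Y) = -58/7 - Y/7 (b(G, Y) = 3*(-3) + (5/7 - Y/7) = -9 + (5/7 - Y/7) = -58/7 - Y/7)
-848 + b(-22, 18)*1066 = -848 + (-58/7 - ⅐*18)*1066 = -848 + (-58/7 - 18/7)*1066 = -848 - 76/7*1066 = -848 - 81016/7 = -86952/7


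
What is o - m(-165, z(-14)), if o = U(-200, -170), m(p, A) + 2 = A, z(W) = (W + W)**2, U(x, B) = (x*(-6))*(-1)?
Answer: -1982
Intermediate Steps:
U(x, B) = 6*x (U(x, B) = -6*x*(-1) = 6*x)
z(W) = 4*W**2 (z(W) = (2*W)**2 = 4*W**2)
m(p, A) = -2 + A
o = -1200 (o = 6*(-200) = -1200)
o - m(-165, z(-14)) = -1200 - (-2 + 4*(-14)**2) = -1200 - (-2 + 4*196) = -1200 - (-2 + 784) = -1200 - 1*782 = -1200 - 782 = -1982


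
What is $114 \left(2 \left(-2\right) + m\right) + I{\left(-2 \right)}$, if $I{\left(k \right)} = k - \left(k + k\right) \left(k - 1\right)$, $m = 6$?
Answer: $214$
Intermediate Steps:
$I{\left(k \right)} = k - 2 k \left(-1 + k\right)$
$114 \left(2 \left(-2\right) + m\right) + I{\left(-2 \right)} = 114 \left(2 \left(-2\right) + 6\right) - 2 \left(3 - -4\right) = 114 \left(-4 + 6\right) - 2 \left(3 + 4\right) = 114 \cdot 2 - 14 = 228 - 14 = 214$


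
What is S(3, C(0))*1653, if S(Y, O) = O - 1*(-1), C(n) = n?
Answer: 1653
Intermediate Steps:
S(Y, O) = 1 + O (S(Y, O) = O + 1 = 1 + O)
S(3, C(0))*1653 = (1 + 0)*1653 = 1*1653 = 1653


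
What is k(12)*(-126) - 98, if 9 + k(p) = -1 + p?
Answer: -350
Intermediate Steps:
k(p) = -10 + p (k(p) = -9 + (-1 + p) = -10 + p)
k(12)*(-126) - 98 = (-10 + 12)*(-126) - 98 = 2*(-126) - 98 = -252 - 98 = -350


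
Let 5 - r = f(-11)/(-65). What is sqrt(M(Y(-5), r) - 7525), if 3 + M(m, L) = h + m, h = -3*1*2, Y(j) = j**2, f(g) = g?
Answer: I*sqrt(7509) ≈ 86.655*I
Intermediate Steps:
r = 314/65 (r = 5 - (-11)/(-65) = 5 - (-11)*(-1)/65 = 5 - 1*11/65 = 5 - 11/65 = 314/65 ≈ 4.8308)
h = -6 (h = -3*2 = -6)
M(m, L) = -9 + m (M(m, L) = -3 + (-6 + m) = -9 + m)
sqrt(M(Y(-5), r) - 7525) = sqrt((-9 + (-5)**2) - 7525) = sqrt((-9 + 25) - 7525) = sqrt(16 - 7525) = sqrt(-7509) = I*sqrt(7509)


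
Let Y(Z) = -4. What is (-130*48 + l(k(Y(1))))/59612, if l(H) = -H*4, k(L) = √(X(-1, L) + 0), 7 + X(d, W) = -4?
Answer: -1560/14903 - I*√11/14903 ≈ -0.10468 - 0.00022255*I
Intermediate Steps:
X(d, W) = -11 (X(d, W) = -7 - 4 = -11)
k(L) = I*√11 (k(L) = √(-11 + 0) = √(-11) = I*√11)
l(H) = -4*H
(-130*48 + l(k(Y(1))))/59612 = (-130*48 - 4*I*√11)/59612 = (-6240 - 4*I*√11)*(1/59612) = -1560/14903 - I*√11/14903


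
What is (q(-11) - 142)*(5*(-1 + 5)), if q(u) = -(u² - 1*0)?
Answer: -5260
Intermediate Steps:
q(u) = -u² (q(u) = -(u² + 0) = -u²)
(q(-11) - 142)*(5*(-1 + 5)) = (-1*(-11)² - 142)*(5*(-1 + 5)) = (-1*121 - 142)*(5*4) = (-121 - 142)*20 = -263*20 = -5260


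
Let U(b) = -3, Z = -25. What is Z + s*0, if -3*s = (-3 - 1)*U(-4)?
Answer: -25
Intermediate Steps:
s = -4 (s = -(-3 - 1)*(-3)/3 = -(-4)*(-3)/3 = -⅓*12 = -4)
Z + s*0 = -25 - 4*0 = -25 + 0 = -25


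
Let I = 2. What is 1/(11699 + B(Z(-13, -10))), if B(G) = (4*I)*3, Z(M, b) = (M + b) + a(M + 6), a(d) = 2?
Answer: 1/11723 ≈ 8.5302e-5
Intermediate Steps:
Z(M, b) = 2 + M + b (Z(M, b) = (M + b) + 2 = 2 + M + b)
B(G) = 24 (B(G) = (4*2)*3 = 8*3 = 24)
1/(11699 + B(Z(-13, -10))) = 1/(11699 + 24) = 1/11723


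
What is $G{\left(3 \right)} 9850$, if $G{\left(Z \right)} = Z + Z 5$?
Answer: $177300$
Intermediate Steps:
$G{\left(Z \right)} = 6 Z$ ($G{\left(Z \right)} = Z + 5 Z = 6 Z$)
$G{\left(3 \right)} 9850 = 6 \cdot 3 \cdot 9850 = 18 \cdot 9850 = 177300$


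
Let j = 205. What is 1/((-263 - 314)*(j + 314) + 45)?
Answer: -1/299418 ≈ -3.3398e-6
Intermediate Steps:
1/((-263 - 314)*(j + 314) + 45) = 1/((-263 - 314)*(205 + 314) + 45) = 1/(-577*519 + 45) = 1/(-299463 + 45) = 1/(-299418) = -1/299418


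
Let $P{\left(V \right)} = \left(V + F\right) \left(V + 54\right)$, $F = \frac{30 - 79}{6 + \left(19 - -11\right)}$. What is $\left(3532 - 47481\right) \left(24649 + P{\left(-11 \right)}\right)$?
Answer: $- \frac{38157796321}{36} \approx -1.0599 \cdot 10^{9}$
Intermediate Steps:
$F = - \frac{49}{36}$ ($F = - \frac{49}{6 + \left(19 + 11\right)} = - \frac{49}{6 + 30} = - \frac{49}{36} \approx -1.3611$)
$P{\left(V \right)} = \left(54 + V\right) \left(- \frac{49}{36} + V\right)$ ($P{\left(V \right)} = \left(V - \frac{49}{36}\right) \left(V + 54\right) = \left(- \frac{49}{36} + V\right) \left(54 + V\right) = \left(54 + V\right) \left(- \frac{49}{36} + V\right)$)
$\left(3532 - 47481\right) \left(24649 + P{\left(-11 \right)}\right) = \left(3532 - 47481\right) \left(24649 + \left(- \frac{147}{2} + \left(-11\right)^{2} + \frac{1895}{36} \left(-11\right)\right)\right) = - 43949 \left(24649 - \frac{19135}{36}\right) = \left(-43949\right) \frac{868229}{36} = - \frac{38157796321}{36}$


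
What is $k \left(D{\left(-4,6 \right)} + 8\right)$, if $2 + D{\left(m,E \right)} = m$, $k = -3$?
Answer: $-6$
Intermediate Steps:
$D{\left(m,E \right)} = -2 + m$
$k \left(D{\left(-4,6 \right)} + 8\right) = - 3 \left(\left(-2 - 4\right) + 8\right) = - 3 \left(-6 + 8\right) = \left(-3\right) 2 = -6$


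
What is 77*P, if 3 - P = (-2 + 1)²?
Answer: 154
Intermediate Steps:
P = 2 (P = 3 - (-2 + 1)² = 3 - 1*(-1)² = 3 - 1*1 = 3 - 1 = 2)
77*P = 77*2 = 154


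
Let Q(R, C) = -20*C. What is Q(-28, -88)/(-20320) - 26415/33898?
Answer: -3727583/4305046 ≈ -0.86586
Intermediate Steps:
Q(-28, -88)/(-20320) - 26415/33898 = -20*(-88)/(-20320) - 26415/33898 = 1760*(-1/20320) - 26415*1/33898 = -11/127 - 26415/33898 = -3727583/4305046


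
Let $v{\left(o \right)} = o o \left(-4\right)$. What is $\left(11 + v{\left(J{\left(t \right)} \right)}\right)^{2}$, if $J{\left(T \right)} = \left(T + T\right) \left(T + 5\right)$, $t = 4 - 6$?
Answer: $319225$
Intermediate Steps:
$t = -2$ ($t = 4 - 6 = -2$)
$J{\left(T \right)} = 2 T \left(5 + T\right)$
$v{\left(o \right)} = - 4 o^{2}$ ($v{\left(o \right)} = o^{2} \left(-4\right) = - 4 o^{2}$)
$\left(11 + v{\left(J{\left(t \right)} \right)}\right)^{2} = \left(11 - 4 \left(2 \left(-2\right) \left(5 - 2\right)\right)^{2}\right)^{2} = \left(11 - 4 \left(2 \left(-2\right) 3\right)^{2}\right)^{2} = \left(11 - 4 \left(-12\right)^{2}\right)^{2} = \left(11 - 576\right)^{2} = \left(-565\right)^{2} = 319225$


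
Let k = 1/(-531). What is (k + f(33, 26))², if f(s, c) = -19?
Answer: 101808100/281961 ≈ 361.07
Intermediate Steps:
k = -1/531 ≈ -0.0018832
(k + f(33, 26))² = (-1/531 - 19)² = (-10090/531)² = 101808100/281961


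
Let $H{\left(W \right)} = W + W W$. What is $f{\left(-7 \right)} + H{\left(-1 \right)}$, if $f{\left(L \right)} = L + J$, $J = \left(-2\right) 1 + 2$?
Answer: $-7$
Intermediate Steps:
$H{\left(W \right)} = W + W^{2}$
$J = 0$ ($J = -2 + 2 = 0$)
$f{\left(L \right)} = L$ ($f{\left(L \right)} = L + 0 = L$)
$f{\left(-7 \right)} + H{\left(-1 \right)} = -7 - \left(1 - 1\right) = -7 - 0 = -7 + 0 = -7$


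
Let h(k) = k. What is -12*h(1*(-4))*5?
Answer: 240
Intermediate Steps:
-12*h(1*(-4))*5 = -12*(-4)*5 = 48*5 = 240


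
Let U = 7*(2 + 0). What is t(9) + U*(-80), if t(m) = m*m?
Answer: -1039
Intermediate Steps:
t(m) = m**2
U = 14 (U = 7*2 = 14)
t(9) + U*(-80) = 9**2 + 14*(-80) = 81 - 1120 = -1039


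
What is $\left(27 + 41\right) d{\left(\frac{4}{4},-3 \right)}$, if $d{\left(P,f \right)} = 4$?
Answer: $272$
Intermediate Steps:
$\left(27 + 41\right) d{\left(\frac{4}{4},-3 \right)} = \left(27 + 41\right) 4 = 68 \cdot 4 = 272$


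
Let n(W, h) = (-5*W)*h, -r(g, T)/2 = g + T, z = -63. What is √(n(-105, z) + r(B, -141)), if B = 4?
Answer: I*√32801 ≈ 181.11*I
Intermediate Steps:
r(g, T) = -2*T - 2*g (r(g, T) = -2*(g + T) = -2*(T + g) = -2*T - 2*g)
n(W, h) = -5*W*h
√(n(-105, z) + r(B, -141)) = √(-5*(-105)*(-63) + (-2*(-141) - 2*4)) = √(-33075 + (282 - 8)) = √(-33075 + 274) = √(-32801) = I*√32801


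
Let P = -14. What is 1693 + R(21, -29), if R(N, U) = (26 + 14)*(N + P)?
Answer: 1973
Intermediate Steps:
R(N, U) = -560 + 40*N (R(N, U) = (26 + 14)*(N - 14) = 40*(-14 + N) = -560 + 40*N)
1693 + R(21, -29) = 1693 + (-560 + 40*21) = 1693 + (-560 + 840) = 1693 + 280 = 1973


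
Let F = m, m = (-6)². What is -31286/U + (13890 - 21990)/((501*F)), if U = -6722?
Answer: 2360306/561287 ≈ 4.2052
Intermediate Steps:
m = 36
F = 36
-31286/U + (13890 - 21990)/((501*F)) = -31286/(-6722) + (13890 - 21990)/((501*36)) = -31286*(-1/6722) - 8100/18036 = 15643/3361 - 8100*1/18036 = 15643/3361 - 75/167 = 2360306/561287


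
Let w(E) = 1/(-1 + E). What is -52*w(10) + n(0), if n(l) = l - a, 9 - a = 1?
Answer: -124/9 ≈ -13.778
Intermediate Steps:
a = 8 (a = 9 - 1*1 = 9 - 1 = 8)
n(l) = -8 + l (n(l) = l - 1*8 = l - 8 = -8 + l)
-52*w(10) + n(0) = -52/(-1 + 10) + (-8 + 0) = -52/9 - 8 = -124/9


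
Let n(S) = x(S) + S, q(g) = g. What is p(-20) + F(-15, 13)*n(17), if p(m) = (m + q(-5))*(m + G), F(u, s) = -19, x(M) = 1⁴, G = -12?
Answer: 458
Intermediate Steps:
x(M) = 1
n(S) = 1 + S
p(m) = (-12 + m)*(-5 + m) (p(m) = (m - 5)*(m - 12) = (-5 + m)*(-12 + m) = (-12 + m)*(-5 + m))
p(-20) + F(-15, 13)*n(17) = (60 + (-20)² - 17*(-20)) - 19*(1 + 17) = (60 + 400 + 340) - 19*18 = 800 - 342 = 458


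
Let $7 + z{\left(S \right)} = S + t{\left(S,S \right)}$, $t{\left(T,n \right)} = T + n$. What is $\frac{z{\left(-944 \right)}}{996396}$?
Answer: $- \frac{2839}{996396} \approx -0.0028493$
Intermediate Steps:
$z{\left(S \right)} = -7 + 3 S$ ($z{\left(S \right)} = -7 + \left(S + \left(S + S\right)\right) = -7 + \left(S + 2 S\right) = -7 + 3 S$)
$\frac{z{\left(-944 \right)}}{996396} = \frac{-7 + 3 \left(-944\right)}{996396} = \left(-7 - 2832\right) \frac{1}{996396} = \left(-2839\right) \frac{1}{996396} = - \frac{2839}{996396}$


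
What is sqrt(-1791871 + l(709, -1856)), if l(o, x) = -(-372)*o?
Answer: I*sqrt(1528123) ≈ 1236.2*I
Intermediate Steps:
l(o, x) = 372*o
sqrt(-1791871 + l(709, -1856)) = sqrt(-1791871 + 372*709) = sqrt(-1791871 + 263748) = sqrt(-1528123) = I*sqrt(1528123)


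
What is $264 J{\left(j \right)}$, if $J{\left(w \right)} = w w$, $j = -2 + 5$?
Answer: $2376$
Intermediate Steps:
$j = 3$
$J{\left(w \right)} = w^{2}$
$264 J{\left(j \right)} = 264 \cdot 3^{2} = 264 \cdot 9 = 2376$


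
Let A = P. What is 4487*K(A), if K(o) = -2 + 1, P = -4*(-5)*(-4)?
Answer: -4487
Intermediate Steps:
P = -80 (P = 20*(-4) = -80)
A = -80
K(o) = -1
4487*K(A) = 4487*(-1) = -4487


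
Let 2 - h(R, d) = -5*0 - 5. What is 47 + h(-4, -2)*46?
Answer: 369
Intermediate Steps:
h(R, d) = 7 (h(R, d) = 2 - (-5*0 - 5) = 2 - (0 - 5) = 2 - 1*(-5) = 2 + 5 = 7)
47 + h(-4, -2)*46 = 47 + 7*46 = 47 + 322 = 369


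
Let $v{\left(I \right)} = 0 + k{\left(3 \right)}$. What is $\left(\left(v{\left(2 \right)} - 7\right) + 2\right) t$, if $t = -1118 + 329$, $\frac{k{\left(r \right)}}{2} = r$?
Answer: $-789$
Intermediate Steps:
$k{\left(r \right)} = 2 r$
$t = -789$
$v{\left(I \right)} = 6$ ($v{\left(I \right)} = 0 + 2 \cdot 3 = 0 + 6 = 6$)
$\left(\left(v{\left(2 \right)} - 7\right) + 2\right) t = \left(\left(6 - 7\right) + 2\right) \left(-789\right) = \left(-1 + 2\right) \left(-789\right) = 1 \left(-789\right) = -789$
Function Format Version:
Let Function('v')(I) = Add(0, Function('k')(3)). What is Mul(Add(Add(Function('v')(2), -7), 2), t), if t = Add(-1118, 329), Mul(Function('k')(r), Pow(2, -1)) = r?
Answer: -789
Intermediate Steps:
Function('k')(r) = Mul(2, r)
t = -789
Function('v')(I) = 6 (Function('v')(I) = Add(0, Mul(2, 3)) = Add(0, 6) = 6)
Mul(Add(Add(Function('v')(2), -7), 2), t) = Mul(Add(Add(6, -7), 2), -789) = Mul(Add(-1, 2), -789) = Mul(1, -789) = -789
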